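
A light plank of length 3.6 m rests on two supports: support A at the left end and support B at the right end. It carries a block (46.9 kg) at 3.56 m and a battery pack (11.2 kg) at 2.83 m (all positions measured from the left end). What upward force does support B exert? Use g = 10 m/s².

R_B ≈ 552 N

Take moments about support A.
Block: 46.9 × 10 = 469 N down at 3.56 m → arm 3.56 m, τ = 469 × 3.56 = 1670 N·m clockwise.
Battery pack: 11.2 × 10 = 112 N down at 2.83 m → arm 2.83 m, τ = 112 × 2.83 = 317 N·m clockwise.
Net load moment about support A = 1987 N·m clockwise.
Reaction R at support B is upward at 3.6 m, arm 3.6 m → moment R × 3.6 counterclockwise.
Balancing moments: R × 3.6 = 1987, giving R = 552 N.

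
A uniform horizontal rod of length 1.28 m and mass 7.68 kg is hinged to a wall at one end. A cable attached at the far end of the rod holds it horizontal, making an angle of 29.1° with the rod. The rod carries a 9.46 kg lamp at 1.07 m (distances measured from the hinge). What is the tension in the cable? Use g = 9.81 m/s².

T ≈ 237 N

Taking torques about the hinge:
Beam weight: 7.68 × 9.81 = 75.34 N down at 0.64 m → arm 0.64 m, τ = 75.34 × 0.64 = 48.22 N·m clockwise.
Lamp: 9.46 × 9.81 = 92.8 N down at 1.07 m → arm 1.07 m, τ = 92.8 × 1.07 = 99.3 N·m clockwise.
Total clockwise load moment = 147.5 N·m.
The cable tension T acts at 1.28 m; only its component perpendicular to the rod, T sinθ, produces torque. sin 29.1° = 0.4863.
For rotational equilibrium, T × 1.28 × 0.4863 = 147.5, so T = 147.5 / 0.6225 = 237 N.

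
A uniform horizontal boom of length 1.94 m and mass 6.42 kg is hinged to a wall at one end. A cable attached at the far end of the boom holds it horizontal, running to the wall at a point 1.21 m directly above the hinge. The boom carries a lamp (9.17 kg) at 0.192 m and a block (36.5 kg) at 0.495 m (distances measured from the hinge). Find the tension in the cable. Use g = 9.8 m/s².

About the hinge:
Beam weight: 6.42 × 9.8 = 62.92 N down at 0.97 m → arm 0.97 m, τ = 62.92 × 0.97 = 61.03 N·m clockwise.
Lamp: 9.17 × 9.8 = 89.87 N down at 0.192 m → arm 0.192 m, τ = 89.87 × 0.192 = 17.26 N·m clockwise.
Block: 36.5 × 9.8 = 357.7 N down at 0.495 m → arm 0.495 m, τ = 357.7 × 0.495 = 177.1 N·m clockwise.
Total clockwise load moment = 255.4 N·m.
The cable tension T acts at 1.94 m; only its component perpendicular to the boom, T sinθ, produces torque. sinθ = h/√(h²+d²) = 1.21/√(1.21²+1.94²) = 0.5292.
Στ = 0 ⇒ T × 1.94 × 0.5292 = 255.4 ⇒ T = 255.4 / 1.027 = 249 N.

T ≈ 249 N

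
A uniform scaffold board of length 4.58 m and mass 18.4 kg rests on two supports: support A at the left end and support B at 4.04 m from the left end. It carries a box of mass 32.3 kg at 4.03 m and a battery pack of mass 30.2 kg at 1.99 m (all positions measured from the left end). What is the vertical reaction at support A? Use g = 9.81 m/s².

Sum moments about support B (its reaction then has zero moment arm).
Beam weight: 18.4 × 9.81 = 180.5 N down at 2.29 m → arm 1.75 m, τ = 180.5 × 1.75 = 315.9 N·m counterclockwise.
Box: 32.3 × 9.81 = 316.9 N down at 4.03 m → arm 0.01 m, τ = 316.9 × 0.01 = 3.169 N·m counterclockwise.
Battery pack: 30.2 × 9.81 = 296.3 N down at 1.99 m → arm 2.05 m, τ = 296.3 × 2.05 = 607.4 N·m counterclockwise.
Net load moment about support B = 926.5 N·m counterclockwise.
Reaction R at support A is upward at 0 m, arm 4.04 m → moment R × 4.04 clockwise.
Balancing moments: R × 4.04 = 926.5, giving R = 229 N.

R_A ≈ 229 N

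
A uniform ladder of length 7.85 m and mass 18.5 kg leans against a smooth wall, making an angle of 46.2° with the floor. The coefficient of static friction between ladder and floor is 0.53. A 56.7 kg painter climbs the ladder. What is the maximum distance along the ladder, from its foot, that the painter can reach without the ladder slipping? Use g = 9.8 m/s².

About the foot of the ladder:
Ladder weight 18.5×9.8 = 181.3 N acts at 3.925 m along the ladder; its horizontal arm is 3.925·cos46.2° = 2.717 m → τ = 492.6 N·m clockwise.
Painter weight 56.7×9.8 = 555.7 N at distance d → arm d·cos46.2° → τ = 555.7·d·0.6921 clockwise.
Wall normal N at the top has arm L sinθ = 5.666 m counterclockwise, so Στ = 0 gives N·5.666 = 492.6 + 384.6·d.
ΣFy = 0 ⇒ N_floor = 737 N, so the maximum friction is μ_s·N_floor = 0.53×737 = 390.6 N. ΣFx = 0 ⇒ N_wall = f, so at the slipping point N = 390.6 N.
Substituting: 390.6×5.666 = 492.6 + 384.6·d ⇒ d = (2213 − 492.6) / 384.6 = 4.47 m.

d ≈ 4.47 m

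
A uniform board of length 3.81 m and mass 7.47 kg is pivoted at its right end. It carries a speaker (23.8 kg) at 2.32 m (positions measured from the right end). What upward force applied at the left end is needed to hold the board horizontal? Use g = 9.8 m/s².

F ≈ 179 N

Choose the right end as the axis so the unknown pivot reaction has zero arm there.
Beam weight: 7.47 × 9.8 = 73.21 N down at 1.905 m → arm 1.905 m, τ = 73.21 × 1.905 = 139.5 N·m counterclockwise.
Speaker: 23.8 × 9.8 = 233.2 N down at 2.32 m → arm 2.32 m, τ = 233.2 × 2.32 = 541 N·m counterclockwise.
Net moment of the loads = 680.5 N·m counterclockwise.
The upward force F acts at the left end, arm 3.81 m, giving F × 3.81 clockwise.
For rotational equilibrium, F × 3.81 = 680.5, so F = 680.5 / 3.81 = 179 N.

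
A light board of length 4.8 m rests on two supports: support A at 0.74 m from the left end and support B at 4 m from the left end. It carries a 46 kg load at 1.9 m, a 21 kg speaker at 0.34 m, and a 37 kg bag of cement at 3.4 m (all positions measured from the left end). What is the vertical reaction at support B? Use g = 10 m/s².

R_B ≈ 440 N

Choose support A as the axis so its reaction then has zero moment arm.
Load: 46 × 10 = 460 N down at 1.9 m → arm 1.16 m, τ = 460 × 1.16 = 533.6 N·m clockwise.
Speaker: 21 × 10 = 210 N down at 0.34 m → arm 0.4 m, τ = 210 × 0.4 = 84 N·m counterclockwise.
Bag of cement: 37 × 10 = 370 N down at 3.4 m → arm 2.66 m, τ = 370 × 2.66 = 984.2 N·m clockwise.
Net load moment about support A = 1434 N·m clockwise.
Reaction R at support B is upward at 4 m, arm 3.26 m → moment R × 3.26 counterclockwise.
Balancing moments: R × 3.26 = 1434, giving R = 440 N.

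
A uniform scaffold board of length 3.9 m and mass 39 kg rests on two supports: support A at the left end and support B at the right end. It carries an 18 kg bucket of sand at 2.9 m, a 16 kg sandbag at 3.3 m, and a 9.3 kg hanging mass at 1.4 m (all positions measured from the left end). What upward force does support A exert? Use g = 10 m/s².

Choose support B as the axis so its reaction then has zero moment arm.
Beam weight: 39 × 10 = 390 N down at 1.95 m → arm 1.95 m, τ = 390 × 1.95 = 760.5 N·m counterclockwise.
Bucket of sand: 18 × 10 = 180 N down at 2.9 m → arm 1 m, τ = 180 × 1 = 180 N·m counterclockwise.
Sandbag: 16 × 10 = 160 N down at 3.3 m → arm 0.6 m, τ = 160 × 0.6 = 96 N·m counterclockwise.
Hanging mass: 9.3 × 10 = 93 N down at 1.4 m → arm 2.5 m, τ = 93 × 2.5 = 232.5 N·m counterclockwise.
Net load moment about support B = 1269 N·m counterclockwise.
Reaction R at support A is upward at 0 m, arm 3.9 m → moment R × 3.9 clockwise.
Στ = 0 ⇒ R × 3.9 = 1269 ⇒ R = 325 N.

R_A ≈ 325 N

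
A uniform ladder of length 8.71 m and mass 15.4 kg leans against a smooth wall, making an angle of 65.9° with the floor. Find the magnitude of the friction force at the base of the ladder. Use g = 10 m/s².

Sum moments about the foot of the ladder (the floor normal and friction both act there and drop out).
Ladder weight 15.4×10 = 154 N acts at 4.355 m along the ladder; its horizontal arm is 4.355·cos65.9° = 1.778 m → τ = 273.8 N·m clockwise.
Wall normal N acts horizontally at the top; its moment arm is the height L sinθ = 8.71·sin65.9° = 7.951 m, counterclockwise.
Στ = 0 ⇒ N × 7.951 = 273.8 ⇒ N = 34.4 N.
ΣFx = 0: friction at the foot balances the wall's push, so f = N_wall = 34.4 N.

f ≈ 34.4 N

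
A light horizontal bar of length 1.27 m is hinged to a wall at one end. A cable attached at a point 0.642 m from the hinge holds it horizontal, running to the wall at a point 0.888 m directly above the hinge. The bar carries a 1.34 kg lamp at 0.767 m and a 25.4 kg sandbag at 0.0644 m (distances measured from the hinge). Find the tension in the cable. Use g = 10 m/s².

T ≈ 51.2 N

About the hinge:
Lamp: 1.34 × 10 = 13.4 N down at 0.767 m → arm 0.767 m, τ = 13.4 × 0.767 = 10.28 N·m clockwise.
Sandbag: 25.4 × 10 = 254 N down at 0.0644 m → arm 0.0644 m, τ = 254 × 0.0644 = 16.36 N·m clockwise.
Total clockwise load moment = 26.64 N·m.
The cable tension T acts at 0.642 m; only its component perpendicular to the bar, T sinθ, produces torque. sinθ = h/√(h²+d²) = 0.888/√(0.888²+0.642²) = 0.8104.
Στ = 0 ⇒ T × 0.642 × 0.8104 = 26.64 ⇒ T = 26.64 / 0.5203 = 51.2 N.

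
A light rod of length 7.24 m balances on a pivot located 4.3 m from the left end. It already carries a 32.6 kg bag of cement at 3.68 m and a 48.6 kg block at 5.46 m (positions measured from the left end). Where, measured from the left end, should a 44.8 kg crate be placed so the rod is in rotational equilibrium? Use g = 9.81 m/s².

Sum moments about the pivot (at 4.3 m from the left end) (the support reaction has zero arm there).
Bag of cement: 32.6 × 9.81 = 319.8 N down at 3.68 m → arm 0.62 m, τ = 319.8 × 0.62 = 198.3 N·m counterclockwise.
Block: 48.6 × 9.81 = 476.8 N down at 5.46 m → arm 1.16 m, τ = 476.8 × 1.16 = 553.1 N·m clockwise.
Net moment of existing loads = 354.8 N·m clockwise.
The crate weighs 44.8 × 9.81 = 439.5 N and must supply an equal counterclockwise moment, so its lever arm about the pivot is 354.8 / 439.5 = 0.807 m.
That puts it at 4.3 − 0.807 = 3.49 m from the left end.

x ≈ 3.49 m from the left end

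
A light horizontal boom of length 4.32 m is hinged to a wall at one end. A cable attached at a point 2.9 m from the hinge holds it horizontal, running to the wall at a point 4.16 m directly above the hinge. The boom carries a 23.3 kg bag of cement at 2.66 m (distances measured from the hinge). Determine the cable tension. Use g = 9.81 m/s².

T ≈ 256 N

Taking torques about the hinge:
Bag of cement: 23.3 × 9.81 = 228.6 N down at 2.66 m → arm 2.66 m, τ = 228.6 × 2.66 = 608.1 N·m clockwise.
Total clockwise load moment = 608.1 N·m.
The cable tension T acts at 2.9 m; only its component perpendicular to the boom, T sinθ, produces torque. sinθ = h/√(h²+d²) = 4.16/√(4.16²+2.9²) = 0.8203.
Balancing moments: T × 2.9 × 0.8203 = 608.1, giving T = 608.1 / 2.379 = 256 N.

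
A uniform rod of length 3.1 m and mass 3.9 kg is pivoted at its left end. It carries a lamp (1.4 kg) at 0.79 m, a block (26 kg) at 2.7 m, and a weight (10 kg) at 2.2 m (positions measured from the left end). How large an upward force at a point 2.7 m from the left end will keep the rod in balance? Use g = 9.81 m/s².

Sum moments about the left end (the unknown pivot reaction has zero arm there).
Beam weight: 3.9 × 9.81 = 38.26 N down at 1.55 m → arm 1.55 m, τ = 38.26 × 1.55 = 59.3 N·m clockwise.
Lamp: 1.4 × 9.81 = 13.73 N down at 0.79 m → arm 0.79 m, τ = 13.73 × 0.79 = 10.85 N·m clockwise.
Block: 26 × 9.81 = 255.1 N down at 2.7 m → arm 2.7 m, τ = 255.1 × 2.7 = 688.8 N·m clockwise.
Weight: 10 × 9.81 = 98.1 N down at 2.2 m → arm 2.2 m, τ = 98.1 × 2.2 = 215.8 N·m clockwise.
Net moment of the loads = 974.8 N·m clockwise.
The upward force F acts at a point 2.7 m from the left end, arm 2.7 m, giving F × 2.7 counterclockwise.
Στ = 0 ⇒ F × 2.7 = 974.8 ⇒ F = 974.8 / 2.7 = 361 N.

F ≈ 361 N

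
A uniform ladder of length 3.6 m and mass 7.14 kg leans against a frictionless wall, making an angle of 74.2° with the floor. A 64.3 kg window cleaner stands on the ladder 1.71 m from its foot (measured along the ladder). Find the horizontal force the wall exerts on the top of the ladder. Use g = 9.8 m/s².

N_wall ≈ 94.6 N

Take moments about the foot of the ladder.
Ladder weight 7.14×9.8 = 69.97 N acts at 1.8 m along the ladder; its horizontal arm is 1.8·cos74.2° = 0.4901 m → τ = 34.29 N·m clockwise.
Window cleaner: 64.3×9.8 = 630.1 N at 1.71 m → arm 0.4656 m → τ = 293.4 N·m clockwise.
Wall normal N acts horizontally at the top; its moment arm is the height L sinθ = 3.6·sin74.2° = 3.464 m, counterclockwise.
Balancing moments: N × 3.464 = 327.7, giving N = 94.6 N.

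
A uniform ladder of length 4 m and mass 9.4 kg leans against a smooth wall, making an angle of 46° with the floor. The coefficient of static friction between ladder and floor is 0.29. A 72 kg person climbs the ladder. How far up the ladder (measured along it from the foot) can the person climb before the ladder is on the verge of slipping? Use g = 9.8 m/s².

d ≈ 1.1 m

Sum moments about the foot of the ladder (the floor normal and friction both act there and drop out).
Ladder weight 9.4×9.8 = 92.12 N acts at 2 m along the ladder; its horizontal arm is 2·cos46° = 1.389 m → τ = 128 N·m clockwise.
Person weight 72×9.8 = 705.6 N at distance d → arm d·cos46° → τ = 705.6·d·0.6947 clockwise.
Wall normal N at the top has arm L sinθ = 2.877 m counterclockwise, so Στ = 0 gives N·2.877 = 128 + 490.2·d.
ΣFy = 0 ⇒ N_floor = 797.7 N, so the maximum friction is μ_s·N_floor = 0.29×797.7 = 231.3 N. ΣFx = 0 ⇒ N_wall = f, so at the slipping point N = 231.3 N.
Substituting: 231.3×2.877 = 128 + 490.2·d ⇒ d = (665.5 − 128) / 490.2 = 1.1 m.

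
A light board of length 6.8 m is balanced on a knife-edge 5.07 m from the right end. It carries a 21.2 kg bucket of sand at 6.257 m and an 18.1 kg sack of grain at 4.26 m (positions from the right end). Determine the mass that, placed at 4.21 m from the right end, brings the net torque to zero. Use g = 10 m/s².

m ≈ 12.2 kg

Taking torques about the knife-edge (at 5.07 m from the right end):
Bucket of sand: 21.2 × 10 = 212 N down at 6.257 m → arm 1.187 m, τ = 212 × 1.187 = 251.6 N·m counterclockwise.
Sack of grain: 18.1 × 10 = 181 N down at 4.26 m → arm 0.81 m, τ = 181 × 0.81 = 146.6 N·m clockwise.
Net moment of known loads = 105 N·m counterclockwise.
An unknown mass m at 4.21 m has arm 0.86 m; its moment is m·g·0.86 clockwise.
For rotational equilibrium, m × 10 × 0.86 = 105, so m = 105 / (10 × 0.86) = 12.2 kg.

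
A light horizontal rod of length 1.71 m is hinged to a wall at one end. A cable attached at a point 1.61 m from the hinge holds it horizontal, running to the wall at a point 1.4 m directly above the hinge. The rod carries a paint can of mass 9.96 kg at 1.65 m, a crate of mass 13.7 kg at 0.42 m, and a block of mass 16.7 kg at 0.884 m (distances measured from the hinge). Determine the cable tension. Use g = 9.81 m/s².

Choose the hinge as the axis so the unknown hinge reaction has zero arm there.
Paint can: 9.96 × 9.81 = 97.71 N down at 1.65 m → arm 1.65 m, τ = 97.71 × 1.65 = 161.2 N·m clockwise.
Crate: 13.7 × 9.81 = 134.4 N down at 0.42 m → arm 0.42 m, τ = 134.4 × 0.42 = 56.45 N·m clockwise.
Block: 16.7 × 9.81 = 163.8 N down at 0.884 m → arm 0.884 m, τ = 163.8 × 0.884 = 144.8 N·m clockwise.
Total clockwise load moment = 362.4 N·m.
The cable tension T acts at 1.61 m; only its component perpendicular to the rod, T sinθ, produces torque. sinθ = h/√(h²+d²) = 1.4/√(1.4²+1.61²) = 0.6562.
Balancing moments: T × 1.61 × 0.6562 = 362.4, giving T = 362.4 / 1.056 = 343 N.

T ≈ 343 N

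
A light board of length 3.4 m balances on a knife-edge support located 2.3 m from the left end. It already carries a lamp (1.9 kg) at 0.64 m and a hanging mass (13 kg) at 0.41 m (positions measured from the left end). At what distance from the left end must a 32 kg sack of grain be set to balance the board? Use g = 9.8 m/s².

x ≈ 3.17 m from the left end

Choose the knife-edge support (at 2.3 m from the left end) as the axis so the support reaction has zero arm there.
Lamp: 1.9 × 9.8 = 18.62 N down at 0.64 m → arm 1.66 m, τ = 18.62 × 1.66 = 30.91 N·m counterclockwise.
Hanging mass: 13 × 9.8 = 127.4 N down at 0.41 m → arm 1.89 m, τ = 127.4 × 1.89 = 240.8 N·m counterclockwise.
Net moment of existing loads = 271.7 N·m counterclockwise.
The sack of grain weighs 32 × 9.8 = 313.6 N and must supply an equal clockwise moment, so its lever arm about the knife-edge support is 271.7 / 313.6 = 0.866 m.
That puts it at 2.3 + 0.866 = 3.17 m from the left end.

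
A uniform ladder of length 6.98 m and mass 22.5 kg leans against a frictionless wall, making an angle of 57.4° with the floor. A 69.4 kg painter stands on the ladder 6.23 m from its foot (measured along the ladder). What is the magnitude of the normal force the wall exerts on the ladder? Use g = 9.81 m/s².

Sum moments about the foot of the ladder (the floor normal and friction both act there and drop out).
Ladder weight 22.5×9.81 = 220.7 N acts at 3.49 m along the ladder; its horizontal arm is 3.49·cos57.4° = 1.88 m → τ = 414.9 N·m clockwise.
Painter: 69.4×9.81 = 680.8 N at 6.23 m → arm 3.357 m → τ = 2285 N·m clockwise.
Wall normal N acts horizontally at the top; its moment arm is the height L sinθ = 6.98·sin57.4° = 5.88 m, counterclockwise.
Balancing moments: N × 5.88 = 2700, giving N = 459 N.

N_wall ≈ 459 N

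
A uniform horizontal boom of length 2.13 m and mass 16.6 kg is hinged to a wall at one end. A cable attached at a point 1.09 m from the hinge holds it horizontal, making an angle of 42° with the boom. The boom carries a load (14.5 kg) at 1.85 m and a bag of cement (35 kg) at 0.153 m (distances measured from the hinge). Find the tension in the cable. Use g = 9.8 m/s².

T ≈ 670 N

About the hinge:
Beam weight: 16.6 × 9.8 = 162.7 N down at 1.065 m → arm 1.065 m, τ = 162.7 × 1.065 = 173.3 N·m clockwise.
Load: 14.5 × 9.8 = 142.1 N down at 1.85 m → arm 1.85 m, τ = 142.1 × 1.85 = 262.9 N·m clockwise.
Bag of cement: 35 × 9.8 = 343 N down at 0.153 m → arm 0.153 m, τ = 343 × 0.153 = 52.48 N·m clockwise.
Total clockwise load moment = 488.7 N·m.
The cable tension T acts at 1.09 m; only its component perpendicular to the boom, T sinθ, produces torque. sin 42° = 0.6691.
For rotational equilibrium, T × 1.09 × 0.6691 = 488.7, so T = 488.7 / 0.7293 = 670 N.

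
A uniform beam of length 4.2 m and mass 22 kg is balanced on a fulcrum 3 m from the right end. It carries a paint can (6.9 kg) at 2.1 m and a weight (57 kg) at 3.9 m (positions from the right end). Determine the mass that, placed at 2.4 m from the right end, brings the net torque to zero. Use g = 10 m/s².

Take moments about the fulcrum (at 3 m from the right end).
Beam weight: 22 × 10 = 220 N down at 2.1 m → arm 0.9 m, τ = 220 × 0.9 = 198 N·m clockwise.
Paint can: 6.9 × 10 = 69 N down at 2.1 m → arm 0.9 m, τ = 69 × 0.9 = 62.1 N·m clockwise.
Weight: 57 × 10 = 570 N down at 3.9 m → arm 0.9 m, τ = 570 × 0.9 = 513 N·m counterclockwise.
Net moment of known loads = 252.9 N·m counterclockwise.
An unknown mass m at 2.4 m has arm 0.6 m; its moment is m·g·0.6 clockwise.
For rotational equilibrium, m × 10 × 0.6 = 252.9, so m = 252.9 / (10 × 0.6) = 42.1 kg.

m ≈ 42.1 kg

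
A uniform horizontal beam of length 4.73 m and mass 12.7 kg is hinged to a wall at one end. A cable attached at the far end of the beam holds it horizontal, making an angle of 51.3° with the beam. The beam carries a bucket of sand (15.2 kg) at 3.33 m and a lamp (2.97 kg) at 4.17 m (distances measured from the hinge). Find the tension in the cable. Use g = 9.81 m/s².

T ≈ 247 N

Take moments about the hinge.
Beam weight: 12.7 × 9.81 = 124.6 N down at 2.365 m → arm 2.365 m, τ = 124.6 × 2.365 = 294.7 N·m clockwise.
Bucket of sand: 15.2 × 9.81 = 149.1 N down at 3.33 m → arm 3.33 m, τ = 149.1 × 3.33 = 496.5 N·m clockwise.
Lamp: 2.97 × 9.81 = 29.14 N down at 4.17 m → arm 4.17 m, τ = 29.14 × 4.17 = 121.5 N·m clockwise.
Total clockwise load moment = 912.7 N·m.
The cable tension T acts at 4.73 m; only its component perpendicular to the beam, T sinθ, produces torque. sin 51.3° = 0.7804.
Balancing moments: T × 4.73 × 0.7804 = 912.7, giving T = 912.7 / 3.691 = 247 N.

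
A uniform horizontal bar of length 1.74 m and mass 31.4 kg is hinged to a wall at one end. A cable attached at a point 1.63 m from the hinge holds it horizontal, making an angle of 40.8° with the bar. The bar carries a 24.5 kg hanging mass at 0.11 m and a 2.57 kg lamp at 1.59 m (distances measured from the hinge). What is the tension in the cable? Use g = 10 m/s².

T ≈ 320 N

Take moments about the hinge.
Beam weight: 31.4 × 10 = 314 N down at 0.87 m → arm 0.87 m, τ = 314 × 0.87 = 273.2 N·m clockwise.
Hanging mass: 24.5 × 10 = 245 N down at 0.11 m → arm 0.11 m, τ = 245 × 0.11 = 26.95 N·m clockwise.
Lamp: 2.57 × 10 = 25.7 N down at 1.59 m → arm 1.59 m, τ = 25.7 × 1.59 = 40.86 N·m clockwise.
Total clockwise load moment = 341 N·m.
The cable tension T acts at 1.63 m; only its component perpendicular to the bar, T sinθ, produces torque. sin 40.8° = 0.6534.
Στ = 0 ⇒ T × 1.63 × 0.6534 = 341 ⇒ T = 341 / 1.065 = 320 N.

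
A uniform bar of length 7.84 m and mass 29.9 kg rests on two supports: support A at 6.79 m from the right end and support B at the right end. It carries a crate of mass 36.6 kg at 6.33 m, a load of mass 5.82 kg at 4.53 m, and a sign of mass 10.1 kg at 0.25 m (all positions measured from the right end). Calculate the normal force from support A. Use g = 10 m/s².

Taking torques about support B:
Beam weight: 29.9 × 10 = 299 N down at 3.92 m → arm 3.92 m, τ = 299 × 3.92 = 1172 N·m counterclockwise.
Crate: 36.6 × 10 = 366 N down at 6.33 m → arm 6.33 m, τ = 366 × 6.33 = 2317 N·m counterclockwise.
Load: 5.82 × 10 = 58.2 N down at 4.53 m → arm 4.53 m, τ = 58.2 × 4.53 = 263.6 N·m counterclockwise.
Sign: 10.1 × 10 = 101 N down at 0.25 m → arm 0.25 m, τ = 101 × 0.25 = 25.25 N·m counterclockwise.
Net load moment about support B = 3778 N·m counterclockwise.
Reaction R at support A is upward at 6.79 m, arm 6.79 m → moment R × 6.79 clockwise.
Στ = 0 ⇒ R × 6.79 = 3778 ⇒ R = 556 N.

R_A ≈ 556 N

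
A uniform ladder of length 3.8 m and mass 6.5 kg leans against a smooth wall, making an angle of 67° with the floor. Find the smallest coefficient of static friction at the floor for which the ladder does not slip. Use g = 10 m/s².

μ_min ≈ 0.212

Take moments about the foot of the ladder.
Ladder weight 6.5×10 = 65 N acts at 1.9 m along the ladder; its horizontal arm is 1.9·cos67° = 0.7424 m → τ = 48.26 N·m clockwise.
Wall normal N acts horizontally at the top; its moment arm is the height L sinθ = 3.8·sin67° = 3.498 m, counterclockwise.
Setting net torque to zero: N × 3.498 = 48.26 → N = 13.8 N.
ΣFx = 0 ⇒ f = N_wall = 13.8 N. ΣFy = 0 ⇒ N_floor = 65 N.
μ_min = f / N_floor = 13.8 / 65 = 0.212.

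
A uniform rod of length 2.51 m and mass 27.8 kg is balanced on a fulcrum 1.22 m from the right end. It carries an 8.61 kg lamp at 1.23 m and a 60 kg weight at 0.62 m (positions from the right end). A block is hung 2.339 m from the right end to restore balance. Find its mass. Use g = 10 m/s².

m ≈ 31.2 kg

Take moments about the fulcrum (at 1.22 m from the right end).
Beam weight: 27.8 × 10 = 278 N down at 1.255 m → arm 0.035 m, τ = 278 × 0.035 = 9.73 N·m counterclockwise.
Lamp: 8.61 × 10 = 86.1 N down at 1.23 m → arm 0.01 m, τ = 86.1 × 0.01 = 0.861 N·m counterclockwise.
Weight: 60 × 10 = 600 N down at 0.62 m → arm 0.6 m, τ = 600 × 0.6 = 360 N·m clockwise.
Net moment of known loads = 349.4 N·m clockwise.
An unknown mass m at 2.339 m has arm 1.119 m; its moment is m·g·1.119 counterclockwise.
Στ = 0 ⇒ m × 10 × 1.119 = 349.4 ⇒ m = 349.4 / (10 × 1.119) = 31.2 kg.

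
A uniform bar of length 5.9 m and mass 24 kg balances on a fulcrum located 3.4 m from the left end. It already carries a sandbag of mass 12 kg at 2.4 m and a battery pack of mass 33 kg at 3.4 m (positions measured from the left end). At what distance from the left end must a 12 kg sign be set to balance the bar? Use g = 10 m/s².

x ≈ 5.3 m from the left end

Take moments about the fulcrum (at 3.4 m from the left end).
Beam weight: 24 × 10 = 240 N down at 2.95 m → arm 0.45 m, τ = 240 × 0.45 = 108 N·m counterclockwise.
Sandbag: 12 × 10 = 120 N down at 2.4 m → arm 1 m, τ = 120 × 1 = 120 N·m counterclockwise.
Battery pack: acts at the fulcrum, moment arm 0 → no torque.
Net moment of existing loads = 228 N·m counterclockwise.
The sign weighs 12 × 10 = 120 N and must supply an equal clockwise moment, so its lever arm about the fulcrum is 228 / 120 = 1.9 m.
That puts it at 3.4 + 1.9 = 5.3 m from the left end.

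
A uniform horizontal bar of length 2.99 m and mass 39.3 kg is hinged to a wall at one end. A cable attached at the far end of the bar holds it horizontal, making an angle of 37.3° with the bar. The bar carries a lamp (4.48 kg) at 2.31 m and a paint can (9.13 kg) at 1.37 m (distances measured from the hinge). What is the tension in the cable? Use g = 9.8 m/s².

About the hinge:
Beam weight: 39.3 × 9.8 = 385.1 N down at 1.495 m → arm 1.495 m, τ = 385.1 × 1.495 = 575.7 N·m clockwise.
Lamp: 4.48 × 9.8 = 43.9 N down at 2.31 m → arm 2.31 m, τ = 43.9 × 2.31 = 101.4 N·m clockwise.
Paint can: 9.13 × 9.8 = 89.47 N down at 1.37 m → arm 1.37 m, τ = 89.47 × 1.37 = 122.6 N·m clockwise.
Total clockwise load moment = 799.7 N·m.
The cable tension T acts at 2.99 m; only its component perpendicular to the bar, T sinθ, produces torque. sin 37.3° = 0.606.
Setting net torque to zero: T × 2.99 × 0.606 = 799.7 → T = 799.7 / 1.812 = 441 N.

T ≈ 441 N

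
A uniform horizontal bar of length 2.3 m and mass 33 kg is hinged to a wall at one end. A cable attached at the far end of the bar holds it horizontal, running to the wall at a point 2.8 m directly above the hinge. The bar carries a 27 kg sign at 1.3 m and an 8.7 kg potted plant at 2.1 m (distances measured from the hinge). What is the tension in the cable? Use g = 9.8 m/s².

T ≈ 504 N

Take moments about the hinge.
Beam weight: 33 × 9.8 = 323.4 N down at 1.15 m → arm 1.15 m, τ = 323.4 × 1.15 = 371.9 N·m clockwise.
Sign: 27 × 9.8 = 264.6 N down at 1.3 m → arm 1.3 m, τ = 264.6 × 1.3 = 344 N·m clockwise.
Potted plant: 8.7 × 9.8 = 85.26 N down at 2.1 m → arm 2.1 m, τ = 85.26 × 2.1 = 179 N·m clockwise.
Total clockwise load moment = 894.9 N·m.
The cable tension T acts at 2.3 m; only its component perpendicular to the bar, T sinθ, produces torque. sinθ = h/√(h²+d²) = 2.8/√(2.8²+2.3²) = 0.7727.
Στ = 0 ⇒ T × 2.3 × 0.7727 = 894.9 ⇒ T = 894.9 / 1.777 = 504 N.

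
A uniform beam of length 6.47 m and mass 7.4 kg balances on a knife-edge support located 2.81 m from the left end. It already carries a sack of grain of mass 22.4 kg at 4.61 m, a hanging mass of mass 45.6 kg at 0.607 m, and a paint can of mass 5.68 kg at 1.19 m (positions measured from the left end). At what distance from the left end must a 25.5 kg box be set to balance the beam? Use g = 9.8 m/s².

Taking torques about the knife-edge support (at 2.81 m from the left end):
Beam weight: 7.4 × 9.8 = 72.52 N down at 3.235 m → arm 0.425 m, τ = 72.52 × 0.425 = 30.82 N·m clockwise.
Sack of grain: 22.4 × 9.8 = 219.5 N down at 4.61 m → arm 1.8 m, τ = 219.5 × 1.8 = 395.1 N·m clockwise.
Hanging mass: 45.6 × 9.8 = 446.9 N down at 0.607 m → arm 2.203 m, τ = 446.9 × 2.203 = 984.5 N·m counterclockwise.
Paint can: 5.68 × 9.8 = 55.66 N down at 1.19 m → arm 1.62 m, τ = 55.66 × 1.62 = 90.17 N·m counterclockwise.
Net moment of existing loads = 648.7 N·m counterclockwise.
The box weighs 25.5 × 9.8 = 249.9 N and must supply an equal clockwise moment, so its lever arm about the knife-edge support is 648.7 / 249.9 = 2.6 m.
That puts it at 2.81 + 2.6 = 5.41 m from the left end.

x ≈ 5.41 m from the left end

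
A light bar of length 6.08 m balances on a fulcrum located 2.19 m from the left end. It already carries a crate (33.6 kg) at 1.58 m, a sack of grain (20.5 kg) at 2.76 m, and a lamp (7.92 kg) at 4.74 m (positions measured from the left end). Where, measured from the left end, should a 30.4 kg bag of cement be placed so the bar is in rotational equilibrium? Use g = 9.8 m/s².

x ≈ 1.82 m from the left end

About the fulcrum (at 2.19 m from the left end):
Crate: 33.6 × 9.8 = 329.3 N down at 1.58 m → arm 0.61 m, τ = 329.3 × 0.61 = 200.9 N·m counterclockwise.
Sack of grain: 20.5 × 9.8 = 200.9 N down at 2.76 m → arm 0.57 m, τ = 200.9 × 0.57 = 114.5 N·m clockwise.
Lamp: 7.92 × 9.8 = 77.62 N down at 4.74 m → arm 2.55 m, τ = 77.62 × 2.55 = 197.9 N·m clockwise.
Net moment of existing loads = 111.5 N·m clockwise.
The bag of cement weighs 30.4 × 9.8 = 297.9 N and must supply an equal counterclockwise moment, so its lever arm about the fulcrum is 111.5 / 297.9 = 0.374 m.
That puts it at 2.19 − 0.374 = 1.82 m from the left end.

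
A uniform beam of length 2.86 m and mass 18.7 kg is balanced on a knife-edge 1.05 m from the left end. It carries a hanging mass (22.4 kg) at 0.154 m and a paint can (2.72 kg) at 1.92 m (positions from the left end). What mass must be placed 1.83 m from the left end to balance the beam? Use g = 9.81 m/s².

About the knife-edge (at 1.05 m from the left end):
Beam weight: 18.7 × 9.81 = 183.4 N down at 1.43 m → arm 0.38 m, τ = 183.4 × 0.38 = 69.69 N·m clockwise.
Hanging mass: 22.4 × 9.81 = 219.7 N down at 0.154 m → arm 0.896 m, τ = 219.7 × 0.896 = 196.9 N·m counterclockwise.
Paint can: 2.72 × 9.81 = 26.68 N down at 1.92 m → arm 0.87 m, τ = 26.68 × 0.87 = 23.21 N·m clockwise.
Net moment of known loads = 104 N·m counterclockwise.
An unknown mass m at 1.83 m has arm 0.78 m; its moment is m·g·0.78 clockwise.
For rotational equilibrium, m × 9.81 × 0.78 = 104, so m = 104 / (9.81 × 0.78) = 13.6 kg.

m ≈ 13.6 kg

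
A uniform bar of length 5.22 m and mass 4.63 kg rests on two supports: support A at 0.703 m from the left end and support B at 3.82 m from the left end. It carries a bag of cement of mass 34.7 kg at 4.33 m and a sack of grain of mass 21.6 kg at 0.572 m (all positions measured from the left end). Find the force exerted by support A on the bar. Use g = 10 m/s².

Choose support B as the axis so its reaction then has zero moment arm.
Beam weight: 4.63 × 10 = 46.3 N down at 2.61 m → arm 1.21 m, τ = 46.3 × 1.21 = 56.02 N·m counterclockwise.
Bag of cement: 34.7 × 10 = 347 N down at 4.33 m → arm 0.51 m, τ = 347 × 0.51 = 177 N·m clockwise.
Sack of grain: 21.6 × 10 = 216 N down at 0.572 m → arm 3.248 m, τ = 216 × 3.248 = 701.6 N·m counterclockwise.
Net load moment about support B = 580.6 N·m counterclockwise.
Reaction R at support A is upward at 0.703 m, arm 3.117 m → moment R × 3.117 clockwise.
Setting net torque to zero: R × 3.117 = 580.6 → R = 186 N.

R_A ≈ 186 N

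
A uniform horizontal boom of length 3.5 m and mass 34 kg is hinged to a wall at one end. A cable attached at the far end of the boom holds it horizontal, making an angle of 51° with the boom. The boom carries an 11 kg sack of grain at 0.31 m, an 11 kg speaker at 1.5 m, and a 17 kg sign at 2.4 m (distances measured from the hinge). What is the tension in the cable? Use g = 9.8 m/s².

Choose the hinge as the axis so the unknown hinge reaction has zero arm there.
Beam weight: 34 × 9.8 = 333.2 N down at 1.75 m → arm 1.75 m, τ = 333.2 × 1.75 = 583.1 N·m clockwise.
Sack of grain: 11 × 9.8 = 107.8 N down at 0.31 m → arm 0.31 m, τ = 107.8 × 0.31 = 33.42 N·m clockwise.
Speaker: 11 × 9.8 = 107.8 N down at 1.5 m → arm 1.5 m, τ = 107.8 × 1.5 = 161.7 N·m clockwise.
Sign: 17 × 9.8 = 166.6 N down at 2.4 m → arm 2.4 m, τ = 166.6 × 2.4 = 399.8 N·m clockwise.
Total clockwise load moment = 1178 N·m.
The cable tension T acts at 3.5 m; only its component perpendicular to the boom, T sinθ, produces torque. sin 51° = 0.7771.
Balancing moments: T × 3.5 × 0.7771 = 1178, giving T = 1178 / 2.72 = 433 N.

T ≈ 433 N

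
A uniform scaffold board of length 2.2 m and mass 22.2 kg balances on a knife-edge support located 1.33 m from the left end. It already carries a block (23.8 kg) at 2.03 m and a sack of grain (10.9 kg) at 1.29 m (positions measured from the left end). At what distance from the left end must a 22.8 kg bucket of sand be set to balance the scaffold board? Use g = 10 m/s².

x ≈ 0.842 m from the left end

About the knife-edge support (at 1.33 m from the left end):
Beam weight: 22.2 × 10 = 222 N down at 1.1 m → arm 0.23 m, τ = 222 × 0.23 = 51.06 N·m counterclockwise.
Block: 23.8 × 10 = 238 N down at 2.03 m → arm 0.7 m, τ = 238 × 0.7 = 166.6 N·m clockwise.
Sack of grain: 10.9 × 10 = 109 N down at 1.29 m → arm 0.04 m, τ = 109 × 0.04 = 4.36 N·m counterclockwise.
Net moment of existing loads = 111.2 N·m clockwise.
The bucket of sand weighs 22.8 × 10 = 228 N and must supply an equal counterclockwise moment, so its lever arm about the knife-edge support is 111.2 / 228 = 0.488 m.
That puts it at 1.33 − 0.488 = 0.842 m from the left end.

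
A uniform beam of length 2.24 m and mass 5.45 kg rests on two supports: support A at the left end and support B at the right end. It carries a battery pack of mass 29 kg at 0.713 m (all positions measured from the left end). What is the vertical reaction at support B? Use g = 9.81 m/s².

Taking torques about support A:
Beam weight: 5.45 × 9.81 = 53.46 N down at 1.12 m → arm 1.12 m, τ = 53.46 × 1.12 = 59.88 N·m clockwise.
Battery pack: 29 × 9.81 = 284.5 N down at 0.713 m → arm 0.713 m, τ = 284.5 × 0.713 = 202.8 N·m clockwise.
Net load moment about support A = 262.7 N·m clockwise.
Reaction R at support B is upward at 2.24 m, arm 2.24 m → moment R × 2.24 counterclockwise.
Setting net torque to zero: R × 2.24 = 262.7 → R = 117 N.

R_B ≈ 117 N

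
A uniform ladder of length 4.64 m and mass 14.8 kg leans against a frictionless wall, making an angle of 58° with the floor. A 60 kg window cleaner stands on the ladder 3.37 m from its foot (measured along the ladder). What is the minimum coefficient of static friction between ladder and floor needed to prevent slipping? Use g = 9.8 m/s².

μ_min ≈ 0.426

About the foot of the ladder:
Ladder weight 14.8×9.8 = 145 N acts at 2.32 m along the ladder; its horizontal arm is 2.32·cos58° = 1.229 m → τ = 178.2 N·m clockwise.
Window cleaner: 60×9.8 = 588 N at 3.37 m → arm 1.786 m → τ = 1050 N·m clockwise.
Wall normal N acts horizontally at the top; its moment arm is the height L sinθ = 4.64·sin58° = 3.935 m, counterclockwise.
For rotational equilibrium, N × 3.935 = 1228, so N = 312.1 N.
ΣFx = 0 ⇒ f = N_wall = 312.1 N. ΣFy = 0 ⇒ N_floor = 733 N.
μ_min = f / N_floor = 312.1 / 733 = 0.426.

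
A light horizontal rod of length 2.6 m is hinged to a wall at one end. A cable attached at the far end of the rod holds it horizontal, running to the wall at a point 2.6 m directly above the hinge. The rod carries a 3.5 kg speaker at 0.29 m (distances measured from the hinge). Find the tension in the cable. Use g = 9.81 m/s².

T ≈ 5.42 N

Sum moments about the hinge (the unknown hinge reaction has zero arm there).
Speaker: 3.5 × 9.81 = 34.34 N down at 0.29 m → arm 0.29 m, τ = 34.34 × 0.29 = 9.959 N·m clockwise.
Total clockwise load moment = 9.959 N·m.
The cable tension T acts at 2.6 m; only its component perpendicular to the rod, T sinθ, produces torque. sinθ = h/√(h²+d²) = 2.6/√(2.6²+2.6²) = 0.7071.
Στ = 0 ⇒ T × 2.6 × 0.7071 = 9.959 ⇒ T = 9.959 / 1.838 = 5.42 N.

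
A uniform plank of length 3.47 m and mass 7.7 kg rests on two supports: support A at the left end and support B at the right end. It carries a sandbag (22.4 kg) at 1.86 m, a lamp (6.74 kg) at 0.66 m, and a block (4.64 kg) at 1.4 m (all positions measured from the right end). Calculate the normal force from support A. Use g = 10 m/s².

Taking torques about support B:
Beam weight: 7.7 × 10 = 77 N down at 1.735 m → arm 1.735 m, τ = 77 × 1.735 = 133.6 N·m counterclockwise.
Sandbag: 22.4 × 10 = 224 N down at 1.86 m → arm 1.86 m, τ = 224 × 1.86 = 416.6 N·m counterclockwise.
Lamp: 6.74 × 10 = 67.4 N down at 0.66 m → arm 0.66 m, τ = 67.4 × 0.66 = 44.48 N·m counterclockwise.
Block: 4.64 × 10 = 46.4 N down at 1.4 m → arm 1.4 m, τ = 46.4 × 1.4 = 64.96 N·m counterclockwise.
Net load moment about support B = 659.6 N·m counterclockwise.
Reaction R at support A is upward at 3.47 m, arm 3.47 m → moment R × 3.47 clockwise.
Στ = 0 ⇒ R × 3.47 = 659.6 ⇒ R = 190 N.

R_A ≈ 190 N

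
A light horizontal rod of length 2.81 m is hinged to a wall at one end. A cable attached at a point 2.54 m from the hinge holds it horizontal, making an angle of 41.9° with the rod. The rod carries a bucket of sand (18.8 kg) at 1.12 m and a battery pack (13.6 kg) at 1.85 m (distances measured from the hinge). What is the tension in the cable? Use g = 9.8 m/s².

T ≈ 267 N

About the hinge:
Bucket of sand: 18.8 × 9.8 = 184.2 N down at 1.12 m → arm 1.12 m, τ = 184.2 × 1.12 = 206.3 N·m clockwise.
Battery pack: 13.6 × 9.8 = 133.3 N down at 1.85 m → arm 1.85 m, τ = 133.3 × 1.85 = 246.6 N·m clockwise.
Total clockwise load moment = 452.9 N·m.
The cable tension T acts at 2.54 m; only its component perpendicular to the rod, T sinθ, produces torque. sin 41.9° = 0.6678.
For rotational equilibrium, T × 2.54 × 0.6678 = 452.9, so T = 452.9 / 1.696 = 267 N.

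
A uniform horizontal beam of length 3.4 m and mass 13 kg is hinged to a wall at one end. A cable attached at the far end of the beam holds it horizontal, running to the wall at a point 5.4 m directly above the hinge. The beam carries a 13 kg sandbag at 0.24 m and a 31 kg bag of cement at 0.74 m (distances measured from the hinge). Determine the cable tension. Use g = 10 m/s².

About the hinge:
Beam weight: 13 × 10 = 130 N down at 1.7 m → arm 1.7 m, τ = 130 × 1.7 = 221 N·m clockwise.
Sandbag: 13 × 10 = 130 N down at 0.24 m → arm 0.24 m, τ = 130 × 0.24 = 31.2 N·m clockwise.
Bag of cement: 31 × 10 = 310 N down at 0.74 m → arm 0.74 m, τ = 310 × 0.74 = 229.4 N·m clockwise.
Total clockwise load moment = 481.6 N·m.
The cable tension T acts at 3.4 m; only its component perpendicular to the beam, T sinθ, produces torque. sinθ = h/√(h²+d²) = 5.4/√(5.4²+3.4²) = 0.8462.
Setting net torque to zero: T × 3.4 × 0.8462 = 481.6 → T = 481.6 / 2.877 = 167 N.

T ≈ 167 N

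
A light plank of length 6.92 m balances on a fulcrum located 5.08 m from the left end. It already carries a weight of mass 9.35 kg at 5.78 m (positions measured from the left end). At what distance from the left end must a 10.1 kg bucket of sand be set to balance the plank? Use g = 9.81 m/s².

x ≈ 4.43 m from the left end

Sum moments about the fulcrum (at 5.08 m from the left end) (the support reaction has zero arm there).
Weight: 9.35 × 9.81 = 91.72 N down at 5.78 m → arm 0.7 m, τ = 91.72 × 0.7 = 64.2 N·m clockwise.
Net moment of existing loads = 64.2 N·m clockwise.
The bucket of sand weighs 10.1 × 9.81 = 99.08 N and must supply an equal counterclockwise moment, so its lever arm about the fulcrum is 64.2 / 99.08 = 0.648 m.
That puts it at 5.08 − 0.648 = 4.43 m from the left end.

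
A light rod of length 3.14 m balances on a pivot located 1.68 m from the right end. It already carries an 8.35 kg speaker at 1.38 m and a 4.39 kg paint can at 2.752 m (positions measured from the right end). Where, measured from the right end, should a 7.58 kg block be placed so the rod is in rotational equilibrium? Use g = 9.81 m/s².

x ≈ 1.39 m from the right end

Take moments about the pivot (at 1.68 m from the right end).
Speaker: 8.35 × 9.81 = 81.91 N down at 1.38 m → arm 0.3 m, τ = 81.91 × 0.3 = 24.57 N·m clockwise.
Paint can: 4.39 × 9.81 = 43.07 N down at 2.752 m → arm 1.072 m, τ = 43.07 × 1.072 = 46.17 N·m counterclockwise.
Net moment of existing loads = 21.6 N·m counterclockwise.
The block weighs 7.58 × 9.81 = 74.36 N and must supply an equal clockwise moment, so its lever arm about the pivot is 21.6 / 74.36 = 0.29 m.
That puts it at 1.68 − 0.29 = 1.39 m from the right end.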